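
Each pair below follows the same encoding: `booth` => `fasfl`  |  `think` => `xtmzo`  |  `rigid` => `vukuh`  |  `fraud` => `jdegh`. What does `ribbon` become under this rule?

vufnsz

Shifts by position in booth: pos 0: b→f (+4), pos 1: o→a (+12), pos 2: o→s (+4), pos 3: t→f (+12) — repeating every 2. A repeating key of period 2 is used — shifts +4, +12 over and over.
Applying it to ribbon: r+4=v, i+12=u, b+4=f, b+12=n, o+4=s, n+12=z.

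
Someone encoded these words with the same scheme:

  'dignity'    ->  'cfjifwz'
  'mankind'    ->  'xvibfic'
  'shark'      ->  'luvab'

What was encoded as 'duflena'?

d(3)→c(2) and i(8)→f(5) fit y≡11x+21 (mod 26); the inverse of 11 mod 26 is 19. Treating letters as 0–25, the rule is x ↦ 11x + 21 (mod 26).
Undoing it on duflena: d(3)→19·(3−21)≡22=w; u(20)→19·(20−21)≡7=h; f(5)→19·(5−21)≡8=i; l(11)→19·(11−21)≡18=s; e(4)→19·(4−21)≡15=p; n(13)→19·(13−21)≡4=e; a(0)→19·(0−21)≡17=r (all mod 26).

whisper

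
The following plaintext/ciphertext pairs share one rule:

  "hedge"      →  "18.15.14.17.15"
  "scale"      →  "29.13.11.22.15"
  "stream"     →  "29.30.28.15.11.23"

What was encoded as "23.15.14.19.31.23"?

medium

h is letter #8 and maps to 18: an offset of 10. Each letter is replaced by its alphabet position (a=1..z=26) + 10.
Decoding 23.15.14.19.31.23: 23→(23−10)÷1=13=m, 15→(15−10)÷1=5=e, 14→(14−10)÷1=4=d, 19→(19−10)÷1=9=i, 31→(31−10)÷1=21=u, 23→(23−10)÷1=13=m.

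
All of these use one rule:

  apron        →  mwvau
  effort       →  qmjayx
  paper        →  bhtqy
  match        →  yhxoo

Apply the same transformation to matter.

Shifts by position in apron: pos 0: a→m (+12), pos 1: p→w (+7), pos 2: r→v (+4), pos 3: o→a (+12), pos 4: n→u (+7) — repeating every 3. It's a Vigenère-style cipher with numeric key [12,7,4]: position i shifts by key[i mod 3].
On matter: m+12=y, a+7=h, t+4=x, t+12=f, e+7=l, r+4=v.

yhxflv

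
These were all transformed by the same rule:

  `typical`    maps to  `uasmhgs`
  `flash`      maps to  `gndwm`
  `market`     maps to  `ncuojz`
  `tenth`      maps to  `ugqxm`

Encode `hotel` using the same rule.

In typical: t→u is +1, y→a is +2, p→s is +3, i→m is +4 — the shift increases by 1 each position. Each letter shifts forward by (position + 1), i.e. 1, 2, 3, … — the shift grows by one for each successive letter.
For hotel: h+1=i, o+2=q, t+3=w, e+4=i, l+5=q.

iqwiq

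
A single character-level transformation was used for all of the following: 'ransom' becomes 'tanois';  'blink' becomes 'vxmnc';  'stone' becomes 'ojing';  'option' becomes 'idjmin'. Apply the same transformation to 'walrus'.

r(17)→t(19) and a(0)→a(0) fit y≡21x+0 (mod 26); the inverse of 21 mod 26 is 5. Treating letters as 0–25, the rule is x ↦ 21x + 0 (mod 26).
On walrus: w(22)→21·22+0≡20=u; a(0)→21·0+0≡0=a; l(11)→21·11+0≡23=x; r(17)→21·17+0≡19=t; u(20)→21·20+0≡4=e; s(18)→21·18+0≡14=o (all mod 26).

uaxteo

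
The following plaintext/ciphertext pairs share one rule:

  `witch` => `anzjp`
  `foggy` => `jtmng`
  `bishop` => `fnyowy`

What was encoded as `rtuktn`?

noodle

In witch: w→a is +4, i→n is +5, t→z is +6, c→j is +7 — the shift increases by 1 each position. Letter i (0-indexed) is shifted by i+4, so successive shifts are 4, 5, 6, ….
Reversing it on rtuktn: r−4=n, t−5=o, u−6=o, k−7=d, t−8=l, n−9=e.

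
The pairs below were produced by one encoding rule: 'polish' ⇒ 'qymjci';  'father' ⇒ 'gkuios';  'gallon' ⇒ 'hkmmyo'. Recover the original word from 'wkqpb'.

vapor

A repeating key of period 3 is used — shifts +1, +10, +1 over and over.
Undoing it on wkqpb: w−1=v, k−10=a, q−1=p, p−1=o, b−10=r.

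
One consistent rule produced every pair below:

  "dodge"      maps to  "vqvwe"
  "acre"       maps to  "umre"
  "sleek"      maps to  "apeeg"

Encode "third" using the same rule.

d(3)→v(21) and o(14)→q(16) fit y≡9x+20 (mod 26); the inverse of 9 mod 26 is 3. Treating letters as 0–25, the rule is x ↦ 9x + 20 (mod 26).
On third: t(19)→9·19+20≡9=j; h(7)→9·7+20≡5=f; i(8)→9·8+20≡14=o; r(17)→9·17+20≡17=r; d(3)→9·3+20≡21=v (all mod 26).

jforv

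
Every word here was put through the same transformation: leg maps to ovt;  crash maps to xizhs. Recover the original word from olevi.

lover

This is the alphabet-reversal cipher (Atbash): a becomes z, b becomes y, etc.
Decoding olevi: o↔l, l↔o, e↔v, v↔e, i↔r.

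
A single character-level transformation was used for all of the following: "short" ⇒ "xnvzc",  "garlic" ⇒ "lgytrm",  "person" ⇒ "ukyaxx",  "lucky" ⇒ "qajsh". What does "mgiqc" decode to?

In short: s→x is +5, h→n is +6, o→v is +7, r→z is +8 — the shift increases by 1 each position. Each letter shifts forward by (position + 5), i.e. 5, 6, 7, … — the shift grows by one for each successive letter.
Reversing it on mgiqc: m−5=h, g−6=a, i−7=b, q−8=i, c−9=t.

habit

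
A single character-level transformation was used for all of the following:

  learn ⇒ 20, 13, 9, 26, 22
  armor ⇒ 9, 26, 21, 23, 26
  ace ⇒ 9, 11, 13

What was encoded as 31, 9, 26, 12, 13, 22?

Each letter is replaced by its alphabet position (a=1..z=26) + 8.
Undoing it on 31, 9, 26, 12, 13, 22: 31→(31−8)÷1=23=w, 9→(9−8)÷1=1=a, 26→(26−8)÷1=18=r, 12→(12−8)÷1=4=d, 13→(13−8)÷1=5=e, 22→(22−8)÷1=14=n.

warden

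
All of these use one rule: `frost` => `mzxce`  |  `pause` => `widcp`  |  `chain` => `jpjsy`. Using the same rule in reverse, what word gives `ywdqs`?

rough

In frost: f→m is +7, r→z is +8, o→x is +9, s→c is +10 — the shift increases by 1 each position. The shift increases by 1 at each position, starting from +7: 7, 8, 9, ….
Undoing it on ywdqs: y−7=r, w−8=o, d−9=u, q−10=g, s−11=h.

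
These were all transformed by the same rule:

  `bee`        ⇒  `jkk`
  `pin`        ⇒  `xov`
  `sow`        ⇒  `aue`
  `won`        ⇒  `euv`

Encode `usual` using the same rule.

aaagt

The shift depends on letter class: consonant b→j is +8, but vowel e→k is +6. Two shifts are in play — +6 for a/e/i/o/u, +8 for every other letter.
For usual: u(vowel)+6=a, s(cons)+8=a, u(vowel)+6=a, a(vowel)+6=g, l(cons)+8=t.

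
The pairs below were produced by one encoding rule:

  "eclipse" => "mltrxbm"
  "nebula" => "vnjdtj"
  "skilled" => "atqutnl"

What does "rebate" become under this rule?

znjjbn

A repeating key of period 2 is used — shifts +8, +9 over and over.
For rebate: r+8=z, e+9=n, b+8=j, a+9=j, t+8=b, e+9=n.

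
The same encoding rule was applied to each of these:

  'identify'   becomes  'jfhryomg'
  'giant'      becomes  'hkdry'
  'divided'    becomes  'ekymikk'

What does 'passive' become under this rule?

In identify: i→j is +1, d→f is +2, e→h is +3, n→r is +4 — the shift increases by 1 each position. The shift increases by 1 at each position, starting from +1: 1, 2, 3, ….
Applying it to passive: p+1=q, a+2=c, s+3=v, s+4=w, i+5=n, v+6=b, e+7=l.

qcvwnbl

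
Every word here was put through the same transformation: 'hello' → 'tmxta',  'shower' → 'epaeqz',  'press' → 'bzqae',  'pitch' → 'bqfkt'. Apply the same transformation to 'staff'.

ebmnr

Shifts by position in hello: pos 0: h→t (+12), pos 1: e→m (+8), pos 2: l→x (+12), pos 3: l→t (+8) — repeating every 2. A repeating key of period 2 is used — shifts +12, +8 over and over.
Applying it to staff: s+12=e, t+8=b, a+12=m, f+8=n, f+12=r.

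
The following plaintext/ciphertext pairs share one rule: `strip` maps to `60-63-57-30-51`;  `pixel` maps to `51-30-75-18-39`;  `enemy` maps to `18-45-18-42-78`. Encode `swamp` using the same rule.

60-72-6-42-51

s(#19)→60 and t(#20)→63: differences scale by 3, so n = 3·pos + 3. With a=1..z=26, the number is 3·pos + 3.
On swamp: s=19→60, w=23→72, a=1→6, m=13→42, p=16→51.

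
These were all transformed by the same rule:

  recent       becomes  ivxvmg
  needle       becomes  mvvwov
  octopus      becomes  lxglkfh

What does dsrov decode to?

Each letter is replaced by its mirror in the alphabet: a↔z, b↔y, c↔x, and so on (the Atbash cipher).
Reversing it on dsrov: d↔w, s↔h, r↔i, o↔l, v↔e.

while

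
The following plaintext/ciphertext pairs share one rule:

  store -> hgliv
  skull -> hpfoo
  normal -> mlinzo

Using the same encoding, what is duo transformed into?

wfl

Each pair mirrors across the alphabet (s↔h, t↔g, o↔l): positions sum to 25. This is the alphabet-reversal cipher (Atbash): a becomes z, b becomes y, etc.
Applying it to duo: d↔w, u↔f, o↔l.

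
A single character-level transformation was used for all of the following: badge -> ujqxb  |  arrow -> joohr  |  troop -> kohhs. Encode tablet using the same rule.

kjuabk

Each letter's alphabet position (a=0..z=25) is mapped through 11·x+9 mod 26 — an affine cipher.
Applying it to tablet: t(19)→11·19+9≡10=k; a(0)→11·0+9≡9=j; b(1)→11·1+9≡20=u; l(11)→11·11+9≡0=a; e(4)→11·4+9≡1=b; t(19)→11·19+9≡10=k (all mod 26).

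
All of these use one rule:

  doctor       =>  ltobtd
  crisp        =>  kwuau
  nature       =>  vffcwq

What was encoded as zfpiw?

Shifts by position in doctor: pos 0: d→l (+8), pos 1: o→t (+5), pos 2: c→o (+12), pos 3: t→b (+8), pos 4: o→t (+5), pos 5: r→d (+12) — repeating every 3. It's a Vigenère-style cipher with numeric key [8,5,12]: position i shifts by key[i mod 3].
Reversing it on zfpiw: z−8=r, f−5=a, p−12=d, i−8=a, w−5=r.

radar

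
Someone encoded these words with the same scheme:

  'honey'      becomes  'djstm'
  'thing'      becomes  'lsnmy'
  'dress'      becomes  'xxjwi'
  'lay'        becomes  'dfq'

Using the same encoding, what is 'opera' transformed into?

fwjut

The word is reversed, then every letter is shifted forward by 5.
On opera: reverse → arepo; then shift: a+5=f, r+5=w, e+5=j, p+5=u, o+5=t.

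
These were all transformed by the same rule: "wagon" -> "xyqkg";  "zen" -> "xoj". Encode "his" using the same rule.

The output letters match the input read backwards, each shifted +10: wagon reversed is nogaw. Two steps: reverse the string, then apply a Caesar shift of +10.
Applying it to his: reverse → sih; then shift: s+10=c, i+10=s, h+10=r.

csr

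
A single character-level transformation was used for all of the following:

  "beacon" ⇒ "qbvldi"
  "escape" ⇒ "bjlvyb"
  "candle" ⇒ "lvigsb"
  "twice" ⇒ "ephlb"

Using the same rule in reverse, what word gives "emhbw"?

b(1)→q(16) and e(4)→b(1) fit y≡21x+21 (mod 26); the inverse of 21 mod 26 is 5. This is an affine cipher: with a=0,…,z=25, each position x becomes (21x+21) mod 26.
Undoing it on emhbw: e(4)→5·(4−21)≡19=t; m(12)→5·(12−21)≡7=h; h(7)→5·(7−21)≡8=i; b(1)→5·(1−21)≡4=e; w(22)→5·(22−21)≡5=f (all mod 26).

thief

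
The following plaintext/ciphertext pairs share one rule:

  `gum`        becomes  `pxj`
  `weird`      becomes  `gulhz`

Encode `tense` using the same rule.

hvqhw

The output letters match the input read backwards, each shifted +3: gum reversed is mug. The word is reversed, then every letter is shifted forward by 3.
On tense: reverse → esnet; then shift: e+3=h, s+3=v, n+3=q, e+3=h, t+3=w.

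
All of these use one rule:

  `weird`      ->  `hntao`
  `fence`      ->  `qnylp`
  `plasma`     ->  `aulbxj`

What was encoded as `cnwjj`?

Shifts by position in weird: pos 0: w→h (+11), pos 1: e→n (+9), pos 2: i→t (+11), pos 3: r→a (+9) — repeating every 2. It's a Vigenère-style cipher with numeric key [11,9]: position i shifts by key[i mod 2].
Undoing it on cnwjj: c−11=r, n−9=e, w−11=l, j−9=a, j−11=y.

relay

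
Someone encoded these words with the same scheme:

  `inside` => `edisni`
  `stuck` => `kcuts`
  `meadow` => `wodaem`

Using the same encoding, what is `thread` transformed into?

It's just the letters in reverse order.
For thread: reverse → daerht.

daerht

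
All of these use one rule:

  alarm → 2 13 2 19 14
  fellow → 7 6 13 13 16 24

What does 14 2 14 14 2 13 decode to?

mammal

a is letter #1 and maps to 2: an offset of 1. The number is (letter's place in the alphabet, a=1) + 1.
Decoding 14 2 14 14 2 13: 14→(14−1)÷1=13=m, 2→(2−1)÷1=1=a, 14→(14−1)÷1=13=m, 14→(14−1)÷1=13=m, 2→(2−1)÷1=1=a, 13→(13−1)÷1=12=l.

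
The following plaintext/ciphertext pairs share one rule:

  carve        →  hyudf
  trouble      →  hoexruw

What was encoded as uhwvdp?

master

The output letters match the input read backwards, each shifted +3: carve reversed is evrac. Two steps: reverse the string, then apply a Caesar shift of +3.
Reversing it on uhwvdp: shift back: u−3=r, h−3=e, w−3=t, v−3=s, d−3=a, p−3=m → retsam; then reverse → master.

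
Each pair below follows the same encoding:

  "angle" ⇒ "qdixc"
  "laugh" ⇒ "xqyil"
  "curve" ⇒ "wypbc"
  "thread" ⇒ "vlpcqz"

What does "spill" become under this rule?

sjoxx

a(0)→q(16) and n(13)→d(3) fit y≡3x+16 (mod 26); the inverse of 3 mod 26 is 9. Each letter's alphabet position (a=0..z=25) is mapped through 3·x+16 mod 26 — an affine cipher.
For spill: s(18)→3·18+16≡18=s; p(15)→3·15+16≡9=j; i(8)→3·8+16≡14=o; l(11)→3·11+16≡23=x; l(11)→3·11+16≡23=x (all mod 26).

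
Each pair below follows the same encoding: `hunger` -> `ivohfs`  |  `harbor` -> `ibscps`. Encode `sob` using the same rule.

Every letter moves 1 place later in the alphabet, wrapping around z→a.
For sob: s+1=t, o+1=p, b+1=c.

tpc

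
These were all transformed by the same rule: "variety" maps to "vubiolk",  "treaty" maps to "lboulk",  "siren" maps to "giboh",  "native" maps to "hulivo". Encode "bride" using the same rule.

v(21)→v(21) and a(0)→u(20) fit y≡5x+20 (mod 26); the inverse of 5 mod 26 is 21. This is an affine cipher: with a=0,…,z=25, each position x becomes (5x+20) mod 26.
For bride: b(1)→5·1+20≡25=z; r(17)→5·17+20≡1=b; i(8)→5·8+20≡8=i; d(3)→5·3+20≡9=j; e(4)→5·4+20≡14=o (all mod 26).

zbijo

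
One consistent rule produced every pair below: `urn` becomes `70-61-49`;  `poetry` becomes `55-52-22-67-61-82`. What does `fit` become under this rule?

u(#21)→70 and r(#18)→61: differences scale by 3, so n = 3·pos + 7. The formula is n = 3×(alphabet index, a=1) + 7.
For fit: f=6→25, i=9→34, t=20→67.

25-34-67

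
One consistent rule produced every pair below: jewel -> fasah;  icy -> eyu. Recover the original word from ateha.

exile

Compare letters: j→f is +22, e→a is +22, w→s is +22 — a constant shift. It's a constant shift of +22 (ROT22).
Undoing it on ateha: a−22=e, t−22=x, e−22=i, h−22=l, a−22=e.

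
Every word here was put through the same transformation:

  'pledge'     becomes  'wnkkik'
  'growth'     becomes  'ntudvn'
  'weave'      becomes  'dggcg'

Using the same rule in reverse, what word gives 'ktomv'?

drift

It's a Vigenère-style cipher with numeric key [7,2,6]: position i shifts by key[i mod 3].
Reversing it on ktomv: k−7=d, t−2=r, o−6=i, m−7=f, v−2=t.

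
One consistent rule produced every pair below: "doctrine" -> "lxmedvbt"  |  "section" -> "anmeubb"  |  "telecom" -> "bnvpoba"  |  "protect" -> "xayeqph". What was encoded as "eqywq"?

whole

In doctrine: d→l is +8, o→x is +9, c→m is +10, t→e is +11 — the shift increases by 1 each position. Letter i (0-indexed) is shifted by i+8, so successive shifts are 8, 9, 10, ….
Reversing it on eqywq: e−8=w, q−9=h, y−10=o, w−11=l, q−12=e.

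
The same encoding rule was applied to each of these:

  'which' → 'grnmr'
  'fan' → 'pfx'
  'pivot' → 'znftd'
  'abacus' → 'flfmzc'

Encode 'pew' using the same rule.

The shift depends on letter class: consonant w→g is +10, but vowel i→n is +5. The rule splits by letter class: vowels +5, consonants +10.
On pew: p(cons)+10=z, e(vowel)+5=j, w(cons)+10=g.

zjg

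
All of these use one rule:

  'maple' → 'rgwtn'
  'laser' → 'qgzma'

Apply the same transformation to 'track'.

In maple: m→r is +5, a→g is +6, p→w is +7, l→t is +8 — the shift increases by 1 each position. Each letter shifts forward by (position + 5), i.e. 5, 6, 7, … — the shift grows by one for each successive letter.
Applying it to track: t+5=y, r+6=x, a+7=h, c+8=k, k+9=t.

yxhkt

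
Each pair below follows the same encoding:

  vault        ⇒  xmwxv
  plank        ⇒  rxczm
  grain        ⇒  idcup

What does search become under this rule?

It's a Vigenère-style cipher with numeric key [2,12]: position i shifts by key[i mod 2].
Applying it to search: s+2=u, e+12=q, a+2=c, r+12=d, c+2=e, h+12=t.

uqcdet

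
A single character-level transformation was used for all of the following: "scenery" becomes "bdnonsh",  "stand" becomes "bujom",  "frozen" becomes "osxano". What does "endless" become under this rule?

Shifts by position in scenery: pos 0: s→b (+9), pos 1: c→d (+1), pos 2: e→n (+9), pos 3: n→o (+1) — repeating every 2. The shifts repeat in a cycle of length 2: positions 0,1,… shift by +9, +1, then the pattern repeats.
On endless: e+9=n, n+1=o, d+9=m, l+1=m, e+9=n, s+1=t, s+9=b.

nommntb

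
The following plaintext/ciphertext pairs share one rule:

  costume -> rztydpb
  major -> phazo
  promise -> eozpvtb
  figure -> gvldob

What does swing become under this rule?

tnvul

This is an affine cipher: with a=0,…,z=25, each position x becomes (5x+7) mod 26.
On swing: s(18)→5·18+7≡19=t; w(22)→5·22+7≡13=n; i(8)→5·8+7≡21=v; n(13)→5·13+7≡20=u; g(6)→5·6+7≡11=l (all mod 26).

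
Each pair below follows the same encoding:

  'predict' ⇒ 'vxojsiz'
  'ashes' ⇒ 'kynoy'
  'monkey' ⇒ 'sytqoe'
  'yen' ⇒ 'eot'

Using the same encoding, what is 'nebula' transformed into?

The shift depends on letter class: consonant p→v is +6, but vowel e→o is +10. Vowels shift forward by 10 and consonants shift forward by 6.
For nebula: n(cons)+6=t, e(vowel)+10=o, b(cons)+6=h, u(vowel)+10=e, l(cons)+6=r, a(vowel)+10=k.

toherk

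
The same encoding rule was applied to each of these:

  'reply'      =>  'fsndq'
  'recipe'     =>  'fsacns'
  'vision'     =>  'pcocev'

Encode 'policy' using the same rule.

r(17)→f(5) and e(4)→s(18) fit y≡9x+8 (mod 26); the inverse of 9 mod 26 is 3. Each letter's alphabet position (a=0..z=25) is mapped through 9·x+8 mod 26 — an affine cipher.
On policy: p(15)→9·15+8≡13=n; o(14)→9·14+8≡4=e; l(11)→9·11+8≡3=d; i(8)→9·8+8≡2=c; c(2)→9·2+8≡0=a; y(24)→9·24+8≡16=q (all mod 26).

nedcaq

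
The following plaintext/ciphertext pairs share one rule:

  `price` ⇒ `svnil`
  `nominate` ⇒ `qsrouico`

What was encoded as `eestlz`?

banner

In price: p→s is +3, r→v is +4, i→n is +5, c→i is +6 — the shift increases by 1 each position. Each letter shifts forward by (position + 3), i.e. 3, 4, 5, … — the shift grows by one for each successive letter.
Reversing it on eestlz: e−3=b, e−4=a, s−5=n, t−6=n, l−7=e, z−8=r.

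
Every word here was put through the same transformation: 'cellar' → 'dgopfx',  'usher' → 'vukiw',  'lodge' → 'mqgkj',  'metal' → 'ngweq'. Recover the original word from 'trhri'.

In cellar: c→d is +1, e→g is +2, l→o is +3, l→p is +4 — the shift increases by 1 each position. The shift increases by 1 at each position, starting from +1: 1, 2, 3, ….
Reversing it on trhri: t−1=s, r−2=p, h−3=e, r−4=n, i−5=d.

spend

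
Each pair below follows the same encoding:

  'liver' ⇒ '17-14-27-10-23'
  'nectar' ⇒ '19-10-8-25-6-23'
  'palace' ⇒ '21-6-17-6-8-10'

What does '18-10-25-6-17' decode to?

metal

l is letter #12 and maps to 17: an offset of 5. Letters become their 1-based position plus 5 (so a→6, b→7, …).
Undoing it on 18-10-25-6-17: 18→(18−5)÷1=13=m, 10→(10−5)÷1=5=e, 25→(25−5)÷1=20=t, 6→(6−5)÷1=1=a, 17→(17−5)÷1=12=l.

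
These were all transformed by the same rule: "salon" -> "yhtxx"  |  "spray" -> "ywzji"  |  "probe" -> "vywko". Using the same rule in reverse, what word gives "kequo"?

exile

Each letter shifts forward by (position + 6), i.e. 6, 7, 8, … — the shift grows by one for each successive letter.
Reversing it on kequo: k−6=e, e−7=x, q−8=i, u−9=l, o−10=e.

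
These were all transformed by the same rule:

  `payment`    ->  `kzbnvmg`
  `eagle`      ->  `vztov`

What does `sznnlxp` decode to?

Each pair mirrors across the alphabet (p↔k, a↔z, y↔b): positions sum to 25. Letters are reflected about the middle of the alphabet (position → 25−position): Atbash.
Undoing it on sznnlxp: s↔h, z↔a, n↔m, n↔m, l↔o, x↔c, p↔k.

hammock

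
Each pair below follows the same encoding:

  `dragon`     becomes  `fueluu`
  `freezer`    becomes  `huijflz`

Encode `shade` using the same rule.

ukeik

Each letter shifts forward by (position + 2), i.e. 2, 3, 4, … — the shift grows by one for each successive letter.
On shade: s+2=u, h+3=k, a+4=e, d+5=i, e+6=k.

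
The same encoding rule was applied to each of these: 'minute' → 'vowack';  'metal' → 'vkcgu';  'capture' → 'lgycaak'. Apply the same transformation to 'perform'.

Two shifts are in play — +6 for a/e/i/o/u, +9 for every other letter.
For perform: p(cons)+9=y, e(vowel)+6=k, r(cons)+9=a, f(cons)+9=o, o(vowel)+6=u, r(cons)+9=a, m(cons)+9=v.

ykaouav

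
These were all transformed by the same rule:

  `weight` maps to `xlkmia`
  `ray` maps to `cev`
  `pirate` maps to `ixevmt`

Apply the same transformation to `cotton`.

rsxxsg

The output letters match the input read backwards, each shifted +4: weight reversed is thgiew. Two steps: reverse the string, then apply a Caesar shift of +4.
Applying it to cotton: reverse → nottoc; then shift: n+4=r, o+4=s, t+4=x, t+4=x, o+4=s, c+4=g.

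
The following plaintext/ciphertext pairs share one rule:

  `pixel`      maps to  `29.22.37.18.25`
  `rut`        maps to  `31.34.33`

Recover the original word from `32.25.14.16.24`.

p is letter #16 and maps to 29: an offset of 13. Each letter is replaced by its alphabet position (a=1..z=26) + 13.
Reversing it on 32.25.14.16.24: 32→(32−13)÷1=19=s, 25→(25−13)÷1=12=l, 14→(14−13)÷1=1=a, 16→(16−13)÷1=3=c, 24→(24−13)÷1=11=k.

slack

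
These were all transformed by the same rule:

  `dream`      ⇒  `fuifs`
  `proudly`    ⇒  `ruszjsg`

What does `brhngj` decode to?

zodiac

The shift increases by 1 at each position, starting from +2: 2, 3, 4, ….
Undoing it on brhngj: b−2=z, r−3=o, h−4=d, n−5=i, g−6=a, j−7=c.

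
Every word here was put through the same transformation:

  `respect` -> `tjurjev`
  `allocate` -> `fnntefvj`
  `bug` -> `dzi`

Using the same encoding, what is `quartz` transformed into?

szftvb

The shift depends on letter class: consonant r→t is +2, but vowel e→j is +5. The rule splits by letter class: vowels +5, consonants +2.
Applying it to quartz: q(cons)+2=s, u(vowel)+5=z, a(vowel)+5=f, r(cons)+2=t, t(cons)+2=v, z(cons)+2=b.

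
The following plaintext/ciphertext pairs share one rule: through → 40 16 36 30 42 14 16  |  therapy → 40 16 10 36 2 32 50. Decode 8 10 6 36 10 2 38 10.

decrease

Each letter becomes 2×(its alphabet position, a=1..z=26).
Undoing it on 8 10 6 36 10 2 38 10: 8→(8−0)÷2=4=d, 10→(10−0)÷2=5=e, 6→(6−0)÷2=3=c, 36→(36−0)÷2=18=r, 10→(10−0)÷2=5=e, 2→(2−0)÷2=1=a, 38→(38−0)÷2=19=s, 10→(10−0)÷2=5=e.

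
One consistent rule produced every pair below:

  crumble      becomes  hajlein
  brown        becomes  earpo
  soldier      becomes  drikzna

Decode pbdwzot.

c(2)→h(7) and r(17)→a(0) fit y≡3x+1 (mod 26); the inverse of 3 mod 26 is 9. Each letter's alphabet position (a=0..z=25) is mapped through 3·x+1 mod 26 — an affine cipher.
Decoding pbdwzot: p(15)→9·(15−1)≡22=w; b(1)→9·(1−1)≡0=a; d(3)→9·(3−1)≡18=s; w(22)→9·(22−1)≡7=h; z(25)→9·(25−1)≡8=i; o(14)→9·(14−1)≡13=n; t(19)→9·(19−1)≡6=g (all mod 26).

washing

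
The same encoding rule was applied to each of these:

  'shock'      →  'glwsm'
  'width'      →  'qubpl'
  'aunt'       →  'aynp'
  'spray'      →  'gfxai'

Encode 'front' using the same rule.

s(18)→g(6) and h(7)→l(11) fit y≡9x+0 (mod 26); the inverse of 9 mod 26 is 3. Each letter's alphabet position (a=0..z=25) is mapped through 9·x+0 mod 26 — an affine cipher.
For front: f(5)→9·5+0≡19=t; r(17)→9·17+0≡23=x; o(14)→9·14+0≡22=w; n(13)→9·13+0≡13=n; t(19)→9·19+0≡15=p (all mod 26).

txwnp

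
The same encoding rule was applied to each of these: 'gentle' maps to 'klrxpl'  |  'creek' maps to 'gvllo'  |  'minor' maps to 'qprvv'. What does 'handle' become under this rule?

lhrhpl

The shift depends on letter class: consonant g→k is +4, but vowel e→l is +7. Vowels shift forward by 7 and consonants shift forward by 4.
For handle: h(cons)+4=l, a(vowel)+7=h, n(cons)+4=r, d(cons)+4=h, l(cons)+4=p, e(vowel)+7=l.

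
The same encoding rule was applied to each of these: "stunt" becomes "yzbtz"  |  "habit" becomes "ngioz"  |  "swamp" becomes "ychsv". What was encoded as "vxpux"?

prior

Shifts by position in stunt: pos 0: s→y (+6), pos 1: t→z (+6), pos 2: u→b (+7), pos 3: n→t (+6), pos 4: t→z (+6) — repeating every 3. The shifts repeat in a cycle of length 3: positions 0,1,… shift by +6, +6, +7, then the pattern repeats.
Reversing it on vxpux: v−6=p, x−6=r, p−7=i, u−6=o, x−6=r.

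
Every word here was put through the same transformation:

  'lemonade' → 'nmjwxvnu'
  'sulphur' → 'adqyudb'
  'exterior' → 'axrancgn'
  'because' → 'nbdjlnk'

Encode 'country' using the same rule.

Two steps: reverse the string, then apply a Caesar shift of +9.
On country: reverse → yrtnuoc; then shift: y+9=h, r+9=a, t+9=c, n+9=w, u+9=d, o+9=x, c+9=l.

hacwdxl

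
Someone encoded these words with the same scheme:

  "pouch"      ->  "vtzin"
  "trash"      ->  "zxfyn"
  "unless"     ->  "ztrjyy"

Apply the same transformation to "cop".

itv

The shift depends on letter class: consonant p→v is +6, but vowel o→t is +5. The rule splits by letter class: vowels +5, consonants +6.
For cop: c(cons)+6=i, o(vowel)+5=t, p(cons)+6=v.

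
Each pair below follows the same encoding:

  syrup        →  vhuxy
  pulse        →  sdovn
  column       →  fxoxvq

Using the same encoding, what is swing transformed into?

vflqp

Shifts by position in syrup: pos 0: s→v (+3), pos 1: y→h (+9), pos 2: r→u (+3), pos 3: u→x (+3), pos 4: p→y (+9) — repeating every 3. It's a Vigenère-style cipher with numeric key [3,9,3]: position i shifts by key[i mod 3].
On swing: s+3=v, w+9=f, i+3=l, n+3=q, g+9=p.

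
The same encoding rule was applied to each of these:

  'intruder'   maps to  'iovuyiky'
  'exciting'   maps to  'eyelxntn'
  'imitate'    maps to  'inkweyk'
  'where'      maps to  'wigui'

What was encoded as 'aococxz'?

analyst

In intruder: i→i is +0, n→o is +1, t→v is +2, r→u is +3 — the shift increases by 1 each position. The shift increases by 1 at each position, starting from +0: 0, 1, 2, ….
Undoing it on aococxz: a−0=a, o−1=n, c−2=a, o−3=l, c−4=y, x−5=s, z−6=t.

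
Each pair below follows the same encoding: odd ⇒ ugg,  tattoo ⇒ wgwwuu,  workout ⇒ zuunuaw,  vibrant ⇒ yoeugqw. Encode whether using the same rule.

zkkwkku

Two shifts are in play — +6 for a/e/i/o/u, +3 for every other letter.
On whether: w(cons)+3=z, h(cons)+3=k, e(vowel)+6=k, t(cons)+3=w, h(cons)+3=k, e(vowel)+6=k, r(cons)+3=u.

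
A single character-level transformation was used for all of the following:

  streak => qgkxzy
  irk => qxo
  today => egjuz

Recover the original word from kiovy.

Two steps: reverse the string, then apply a Caesar shift of +6.
Reversing it on kiovy: shift back: k−6=e, i−6=c, o−6=i, v−6=p, y−6=s → ecips; then reverse → spice.

spice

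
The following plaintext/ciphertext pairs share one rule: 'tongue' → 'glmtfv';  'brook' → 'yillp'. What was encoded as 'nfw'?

Each pair mirrors across the alphabet (t↔g, o↔l, n↔m): positions sum to 25. Letters are reflected about the middle of the alphabet (position → 25−position): Atbash.
Undoing it on nfw: n↔m, f↔u, w↔d.

mud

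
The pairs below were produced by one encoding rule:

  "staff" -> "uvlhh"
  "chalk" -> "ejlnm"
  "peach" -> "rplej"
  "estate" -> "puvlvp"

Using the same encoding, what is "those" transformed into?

vjzup

The shift depends on letter class: consonant s→u is +2, but vowel a→l is +11. The rule splits by letter class: vowels +11, consonants +2.
On those: t(cons)+2=v, h(cons)+2=j, o(vowel)+11=z, s(cons)+2=u, e(vowel)+11=p.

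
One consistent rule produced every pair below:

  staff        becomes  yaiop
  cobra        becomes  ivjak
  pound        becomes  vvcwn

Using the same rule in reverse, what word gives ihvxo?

canoe

In staff: s→y is +6, t→a is +7, a→i is +8, f→o is +9 — the shift increases by 1 each position. The shift increases by 1 at each position, starting from +6: 6, 7, 8, ….
Decoding ihvxo: i−6=c, h−7=a, v−8=n, x−9=o, o−10=e.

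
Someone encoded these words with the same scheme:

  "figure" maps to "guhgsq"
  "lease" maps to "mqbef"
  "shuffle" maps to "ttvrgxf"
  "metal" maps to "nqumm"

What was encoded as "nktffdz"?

The shifts repeat in a cycle of length 2: positions 0,1,… shift by +1, +12, then the pattern repeats.
Undoing it on nktffdz: n−1=m, k−12=y, t−1=s, f−12=t, f−1=e, d−12=r, z−1=y.

mystery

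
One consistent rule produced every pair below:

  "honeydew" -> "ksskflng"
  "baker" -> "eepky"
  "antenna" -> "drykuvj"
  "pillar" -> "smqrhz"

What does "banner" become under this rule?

eestlz

In honeydew: h→k is +3, o→s is +4, n→s is +5, e→k is +6 — the shift increases by 1 each position. Each letter shifts forward by (position + 3), i.e. 3, 4, 5, … — the shift grows by one for each successive letter.
Applying it to banner: b+3=e, a+4=e, n+5=s, n+6=t, e+7=l, r+8=z.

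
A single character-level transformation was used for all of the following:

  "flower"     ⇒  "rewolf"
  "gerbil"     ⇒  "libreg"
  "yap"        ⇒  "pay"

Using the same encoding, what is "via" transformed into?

aiv

The word is simply reversed.
For via: reverse → aiv.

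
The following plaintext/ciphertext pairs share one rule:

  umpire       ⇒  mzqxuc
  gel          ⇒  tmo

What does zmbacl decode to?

The output letters match the input read backwards, each shifted +8: umpire reversed is eripmu. Two steps: reverse the string, then apply a Caesar shift of +8.
Decoding zmbacl: shift back: z−8=r, m−8=e, b−8=t, a−8=s, c−8=u, l−8=d → retsud; then reverse → duster.

duster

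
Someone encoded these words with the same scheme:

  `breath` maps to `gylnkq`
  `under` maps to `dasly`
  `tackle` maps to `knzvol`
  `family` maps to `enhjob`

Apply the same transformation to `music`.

b(1)→g(6) and r(17)→y(24) fit y≡19x+13 (mod 26); the inverse of 19 mod 26 is 11. This is an affine cipher: with a=0,…,z=25, each position x becomes (19x+13) mod 26.
On music: m(12)→19·12+13≡7=h; u(20)→19·20+13≡3=d; s(18)→19·18+13≡17=r; i(8)→19·8+13≡9=j; c(2)→19·2+13≡25=z (all mod 26).

hdrjz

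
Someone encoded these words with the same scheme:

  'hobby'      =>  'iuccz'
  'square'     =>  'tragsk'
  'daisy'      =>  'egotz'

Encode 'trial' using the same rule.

usogm

The shift depends on letter class: consonant h→i is +1, but vowel o→u is +6. Vowels shift forward by 6 and consonants shift forward by 1.
For trial: t(cons)+1=u, r(cons)+1=s, i(vowel)+6=o, a(vowel)+6=g, l(cons)+1=m.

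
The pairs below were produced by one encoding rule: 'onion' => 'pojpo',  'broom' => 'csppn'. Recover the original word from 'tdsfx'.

Compare letters: o→p is +1, n→o is +1, i→j is +1 — a constant shift. Each letter is shifted forward by 1 in the alphabet (a Caesar shift of +1).
Undoing it on tdsfx: t−1=s, d−1=c, s−1=r, f−1=e, x−1=w.

screw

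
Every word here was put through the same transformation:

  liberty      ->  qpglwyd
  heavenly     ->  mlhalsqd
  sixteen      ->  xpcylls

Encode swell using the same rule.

xblqq

The rule splits by letter class: vowels +7, consonants +5.
On swell: s(cons)+5=x, w(cons)+5=b, e(vowel)+7=l, l(cons)+5=q, l(cons)+5=q.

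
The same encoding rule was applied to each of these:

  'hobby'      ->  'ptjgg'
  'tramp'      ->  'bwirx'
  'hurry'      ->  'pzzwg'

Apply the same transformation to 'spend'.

aumsl

The shifts repeat in a cycle of length 2: positions 0,1,… shift by +8, +5, then the pattern repeats.
On spend: s+8=a, p+5=u, e+8=m, n+5=s, d+8=l.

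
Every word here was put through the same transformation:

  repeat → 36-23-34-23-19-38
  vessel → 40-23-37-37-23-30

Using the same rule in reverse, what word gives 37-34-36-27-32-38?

r is letter #18 and maps to 36: an offset of 18. Each letter is replaced by its alphabet position (a=1..z=26) + 18.
Decoding 37-34-36-27-32-38: 37→(37−18)÷1=19=s, 34→(34−18)÷1=16=p, 36→(36−18)÷1=18=r, 27→(27−18)÷1=9=i, 32→(32−18)÷1=14=n, 38→(38−18)÷1=20=t.

sprint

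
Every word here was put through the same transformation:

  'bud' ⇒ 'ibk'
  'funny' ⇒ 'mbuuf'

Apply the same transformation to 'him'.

opt

Compare letters: b→i is +7, u→b is +7, d→k is +7 — a constant shift. Each letter is shifted forward by 7 in the alphabet (a Caesar shift of +7).
On him: h+7=o, i+7=p, m+7=t.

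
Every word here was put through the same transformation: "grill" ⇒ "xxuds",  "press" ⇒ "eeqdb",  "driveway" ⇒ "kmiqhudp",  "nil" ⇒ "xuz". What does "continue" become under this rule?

qgzufzao

Read the word backwards and shift each letter +12.
On continue: reverse → eunitnoc; then shift: e+12=q, u+12=g, n+12=z, i+12=u, t+12=f, n+12=z, o+12=a, c+12=o.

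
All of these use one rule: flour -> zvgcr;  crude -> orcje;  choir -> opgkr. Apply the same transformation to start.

mhyrh

Each letter's alphabet position (a=0..z=25) is mapped through 21·x+24 mod 26 — an affine cipher.
Applying it to start: s(18)→21·18+24≡12=m; t(19)→21·19+24≡7=h; a(0)→21·0+24≡24=y; r(17)→21·17+24≡17=r; t(19)→21·19+24≡7=h (all mod 26).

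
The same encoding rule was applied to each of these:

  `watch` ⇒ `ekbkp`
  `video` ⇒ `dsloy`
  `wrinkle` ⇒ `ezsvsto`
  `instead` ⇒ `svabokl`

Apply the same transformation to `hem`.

Vowels shift forward by 10 and consonants shift forward by 8.
On hem: h(cons)+8=p, e(vowel)+10=o, m(cons)+8=u.

pou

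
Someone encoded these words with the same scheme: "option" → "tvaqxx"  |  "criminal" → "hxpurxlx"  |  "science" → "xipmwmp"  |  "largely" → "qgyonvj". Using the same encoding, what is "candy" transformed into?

hgulh

Each letter shifts forward by (position + 5), i.e. 5, 6, 7, … — the shift grows by one for each successive letter.
For candy: c+5=h, a+6=g, n+7=u, d+8=l, y+9=h.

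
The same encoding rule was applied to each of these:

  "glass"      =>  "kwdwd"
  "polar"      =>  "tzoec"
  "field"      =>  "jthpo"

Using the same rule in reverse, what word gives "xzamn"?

Shifts by position in glass: pos 0: g→k (+4), pos 1: l→w (+11), pos 2: a→d (+3), pos 3: s→w (+4), pos 4: s→d (+11) — repeating every 3. It's a Vigenère-style cipher with numeric key [4,11,3]: position i shifts by key[i mod 3].
Decoding xzamn: x−4=t, z−11=o, a−3=x, m−4=i, n−11=c.

toxic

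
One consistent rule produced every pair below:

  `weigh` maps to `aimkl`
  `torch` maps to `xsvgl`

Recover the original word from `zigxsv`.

vector

It's a constant shift of +4 (ROT4).
Undoing it on zigxsv: z−4=v, i−4=e, g−4=c, x−4=t, s−4=o, v−4=r.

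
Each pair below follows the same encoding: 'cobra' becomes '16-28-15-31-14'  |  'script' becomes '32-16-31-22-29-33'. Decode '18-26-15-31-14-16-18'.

c is letter #3 and maps to 16: an offset of 13. The number is (letter's place in the alphabet, a=1) + 13.
Reversing it on 18-26-15-31-14-16-18: 18→(18−13)÷1=5=e, 26→(26−13)÷1=13=m, 15→(15−13)÷1=2=b, 31→(31−13)÷1=18=r, 14→(14−13)÷1=1=a, 16→(16−13)÷1=3=c, 18→(18−13)÷1=5=e.

embrace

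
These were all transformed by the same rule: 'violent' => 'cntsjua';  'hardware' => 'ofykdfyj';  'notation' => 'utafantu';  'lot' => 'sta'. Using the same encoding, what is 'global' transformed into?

The shift depends on letter class: consonant v→c is +7, but vowel i→n is +5. The rule splits by letter class: vowels +5, consonants +7.
Applying it to global: g(cons)+7=n, l(cons)+7=s, o(vowel)+5=t, b(cons)+7=i, a(vowel)+5=f, l(cons)+7=s.

nstifs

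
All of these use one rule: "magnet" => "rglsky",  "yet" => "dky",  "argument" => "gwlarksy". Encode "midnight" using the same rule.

roisolmy

The shift depends on letter class: consonant m→r is +5, but vowel a→g is +6. Vowels shift forward by 6 and consonants shift forward by 5.
Applying it to midnight: m(cons)+5=r, i(vowel)+6=o, d(cons)+5=i, n(cons)+5=s, i(vowel)+6=o, g(cons)+5=l, h(cons)+5=m, t(cons)+5=y.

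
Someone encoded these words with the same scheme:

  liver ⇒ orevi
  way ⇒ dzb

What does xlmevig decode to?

convert

Each pair mirrors across the alphabet (l↔o, i↔r, v↔e): positions sum to 25. Each letter is replaced by its mirror in the alphabet: a↔z, b↔y, c↔x, and so on (the Atbash cipher).
Decoding xlmevig: x↔c, l↔o, m↔n, e↔v, v↔e, i↔r, g↔t.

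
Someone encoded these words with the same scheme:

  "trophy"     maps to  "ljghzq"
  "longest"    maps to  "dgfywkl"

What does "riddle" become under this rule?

Compare letters: t→l is +18, r→j is +18, o→g is +18 — a constant shift. This is a Caesar cipher with shift 18.
Applying it to riddle: r+18=j, i+18=a, d+18=v, d+18=v, l+18=d, e+18=w.

javvdw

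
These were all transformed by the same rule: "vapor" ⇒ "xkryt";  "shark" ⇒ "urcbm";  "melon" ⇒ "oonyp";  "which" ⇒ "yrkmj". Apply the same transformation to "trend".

vbgxf

Shifts by position in vapor: pos 0: v→x (+2), pos 1: a→k (+10), pos 2: p→r (+2), pos 3: o→y (+10) — repeating every 2. The shifts repeat in a cycle of length 2: positions 0,1,… shift by +2, +10, then the pattern repeats.
Applying it to trend: t+2=v, r+10=b, e+2=g, n+10=x, d+2=f.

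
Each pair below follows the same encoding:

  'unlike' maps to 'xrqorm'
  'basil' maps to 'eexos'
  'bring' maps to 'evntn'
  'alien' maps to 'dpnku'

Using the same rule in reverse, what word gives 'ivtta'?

front

In unlike: u→x is +3, n→r is +4, l→q is +5, i→o is +6 — the shift increases by 1 each position. The shift increases by 1 at each position, starting from +3: 3, 4, 5, ….
Decoding ivtta: i−3=f, v−4=r, t−5=o, t−6=n, a−7=t.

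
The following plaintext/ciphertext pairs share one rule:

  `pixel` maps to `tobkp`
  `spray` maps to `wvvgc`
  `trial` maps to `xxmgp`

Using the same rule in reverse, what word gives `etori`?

Shifts by position in pixel: pos 0: p→t (+4), pos 1: i→o (+6), pos 2: x→b (+4), pos 3: e→k (+6) — repeating every 2. A repeating key of period 2 is used — shifts +4, +6 over and over.
Reversing it on etori: e−4=a, t−6=n, o−4=k, r−6=l, i−4=e.

ankle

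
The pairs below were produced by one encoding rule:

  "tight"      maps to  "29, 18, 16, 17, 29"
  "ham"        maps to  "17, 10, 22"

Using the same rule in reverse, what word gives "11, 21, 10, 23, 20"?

t is letter #20 and maps to 29: an offset of 9. Each letter is replaced by its alphabet position (a=1..z=26) + 9.
Decoding 11, 21, 10, 23, 20: 11→(11−9)÷1=2=b, 21→(21−9)÷1=12=l, 10→(10−9)÷1=1=a, 23→(23−9)÷1=14=n, 20→(20−9)÷1=11=k.

blank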